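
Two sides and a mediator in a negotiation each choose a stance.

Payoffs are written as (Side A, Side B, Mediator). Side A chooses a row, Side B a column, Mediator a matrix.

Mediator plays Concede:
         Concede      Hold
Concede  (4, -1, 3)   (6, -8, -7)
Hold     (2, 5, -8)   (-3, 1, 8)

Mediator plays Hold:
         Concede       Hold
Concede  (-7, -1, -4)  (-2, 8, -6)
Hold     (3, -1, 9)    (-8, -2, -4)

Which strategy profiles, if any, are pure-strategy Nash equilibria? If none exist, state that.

(Concede, Concede, Concede): Side A gets 4, best alternative 2; Side B gets -1, best alternative -8; Mediator gets 3, best alternative -4. No profitable deviation — NE.
(Concede, Concede, Hold): Side A can switch to Hold (-7 → 3). Not NE.
(Concede, Hold, Concede): Side B can switch to Concede (-8 → -1). Not NE.
(Concede, Hold, Hold): Side A gets -2, best alternative -8; Side B gets 8, best alternative -1; Mediator gets -6, best alternative -7. No profitable deviation — NE.
(Hold, Concede, Concede): Side A can switch to Concede (2 → 4). Not NE.
(Hold, Concede, Hold): Side A gets 3, best alternative -7; Side B gets -1, best alternative -2; Mediator gets 9, best alternative -8. No profitable deviation — NE.
(Hold, Hold, Concede): Side A can switch to Concede (-3 → 6). Not NE.
(Hold, Hold, Hold): Side A can switch to Concede (-8 → -2). Not NE.

(Concede, Concede, Concede), (Concede, Hold, Hold), (Hold, Concede, Hold)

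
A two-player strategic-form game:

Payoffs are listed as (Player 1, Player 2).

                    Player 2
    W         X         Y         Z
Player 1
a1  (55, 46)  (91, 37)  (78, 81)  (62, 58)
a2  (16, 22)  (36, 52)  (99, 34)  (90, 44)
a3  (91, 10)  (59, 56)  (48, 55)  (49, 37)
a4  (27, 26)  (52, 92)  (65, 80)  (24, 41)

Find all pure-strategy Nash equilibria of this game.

none

Player 1 against W: payoffs 55, 16, 91, 27 → best response a3.
Player 1 against X: payoffs 91, 36, 59, 52 → best response a1.
Player 1 against Y: payoffs 78, 99, 48, 65 → best response a2.
Player 1 against Z: payoffs 62, 90, 49, 24 → best response a2.
Player 2 against a1: payoffs 46, 37, 81, 58 → best response Y.
Player 2 against a2: payoffs 22, 52, 34, 44 → best response X.
Player 2 against a3: payoffs 10, 56, 55, 37 → best response X.
Player 2 against a4: payoffs 26, 92, 80, 41 → best response X.
No profile is a mutual best response for all players.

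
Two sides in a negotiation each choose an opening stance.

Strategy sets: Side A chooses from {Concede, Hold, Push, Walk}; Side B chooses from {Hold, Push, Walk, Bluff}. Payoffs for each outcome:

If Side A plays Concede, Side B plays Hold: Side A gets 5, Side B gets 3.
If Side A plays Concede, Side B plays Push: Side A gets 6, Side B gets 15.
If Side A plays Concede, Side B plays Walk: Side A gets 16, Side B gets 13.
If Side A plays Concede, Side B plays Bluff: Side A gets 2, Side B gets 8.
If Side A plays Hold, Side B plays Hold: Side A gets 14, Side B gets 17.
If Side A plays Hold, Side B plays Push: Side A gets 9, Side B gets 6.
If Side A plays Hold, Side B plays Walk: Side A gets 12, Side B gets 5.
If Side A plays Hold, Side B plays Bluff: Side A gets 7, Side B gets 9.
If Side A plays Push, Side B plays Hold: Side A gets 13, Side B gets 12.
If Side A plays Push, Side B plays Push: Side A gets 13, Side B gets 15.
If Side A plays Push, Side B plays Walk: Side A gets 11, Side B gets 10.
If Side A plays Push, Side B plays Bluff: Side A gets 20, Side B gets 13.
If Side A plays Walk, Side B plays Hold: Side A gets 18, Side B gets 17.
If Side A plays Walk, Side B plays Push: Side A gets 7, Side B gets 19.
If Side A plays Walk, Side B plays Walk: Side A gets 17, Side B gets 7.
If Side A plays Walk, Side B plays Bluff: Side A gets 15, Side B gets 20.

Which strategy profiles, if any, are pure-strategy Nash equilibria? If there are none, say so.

(Concede, Hold): Side A can switch to Hold (5 → 14). Not NE.
(Concede, Push): Side A can switch to Hold (6 → 9). Not NE.
(Concede, Walk): Side A can switch to Walk (16 → 17). Not NE.
(Concede, Bluff): Side A can switch to Hold (2 → 7). Not NE.
(Hold, Hold): Side A can switch to Walk (14 → 18). Not NE.
(Hold, Push): Side A can switch to Push (9 → 13). Not NE.
(Hold, Walk): Side A can switch to Concede (12 → 16). Not NE.
(Hold, Bluff): Side A can switch to Push (7 → 20). Not NE.
(Push, Push): Side A gets 13, best alternative 9; Side B gets 15, best alternative 13. No profitable deviation — NE.
(The remaining 7 profiles each have a profitable deviation by the same check.)

(Push, Push)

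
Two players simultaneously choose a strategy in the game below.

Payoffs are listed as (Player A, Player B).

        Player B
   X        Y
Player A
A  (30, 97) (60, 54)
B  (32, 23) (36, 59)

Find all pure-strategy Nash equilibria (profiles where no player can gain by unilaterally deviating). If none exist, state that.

(A, X): Player A can switch to B (30 → 32). Not NE.
(A, Y): Player B can switch to X (54 → 97). Not NE.
(B, X): Player B can switch to Y (23 → 59). Not NE.
(B, Y): Player A can switch to A (36 → 60). Not NE.

No pure-strategy Nash equilibrium.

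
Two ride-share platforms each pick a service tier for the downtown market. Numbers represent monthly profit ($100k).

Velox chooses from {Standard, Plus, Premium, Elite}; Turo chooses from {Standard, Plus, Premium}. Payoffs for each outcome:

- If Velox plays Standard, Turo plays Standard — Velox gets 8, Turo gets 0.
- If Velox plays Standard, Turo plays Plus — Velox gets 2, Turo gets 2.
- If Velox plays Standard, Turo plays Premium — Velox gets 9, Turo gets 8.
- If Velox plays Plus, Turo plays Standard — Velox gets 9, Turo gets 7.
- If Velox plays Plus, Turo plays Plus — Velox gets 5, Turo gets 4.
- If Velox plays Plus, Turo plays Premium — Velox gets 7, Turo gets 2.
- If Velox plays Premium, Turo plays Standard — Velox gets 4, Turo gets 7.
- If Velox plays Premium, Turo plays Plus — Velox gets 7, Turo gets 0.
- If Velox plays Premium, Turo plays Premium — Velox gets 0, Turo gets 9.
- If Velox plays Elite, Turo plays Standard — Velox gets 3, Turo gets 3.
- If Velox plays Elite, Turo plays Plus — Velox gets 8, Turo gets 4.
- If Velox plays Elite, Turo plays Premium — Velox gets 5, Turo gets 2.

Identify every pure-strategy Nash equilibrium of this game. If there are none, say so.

For each player, find the best response to each opponent profile; mutual best responses are the pure NE.
Velox against Standard: payoffs 8, 9, 4, 3 → best response Plus.
Velox against Plus: payoffs 2, 5, 7, 8 → best response Elite.
Velox against Premium: payoffs 9, 7, 0, 5 → best response Standard.
Turo against Standard: payoffs 0, 2, 8 → best response Premium.
Turo against Plus: payoffs 7, 4, 2 → best response Standard.
Turo against Premium: payoffs 7, 0, 9 → best response Premium.
Turo against Elite: payoffs 3, 4, 2 → best response Plus.
Mutual best responses: (Standard, Premium); (Plus, Standard); (Elite, Plus).

Pure-strategy Nash equilibria: (Standard, Premium), (Plus, Standard), (Elite, Plus)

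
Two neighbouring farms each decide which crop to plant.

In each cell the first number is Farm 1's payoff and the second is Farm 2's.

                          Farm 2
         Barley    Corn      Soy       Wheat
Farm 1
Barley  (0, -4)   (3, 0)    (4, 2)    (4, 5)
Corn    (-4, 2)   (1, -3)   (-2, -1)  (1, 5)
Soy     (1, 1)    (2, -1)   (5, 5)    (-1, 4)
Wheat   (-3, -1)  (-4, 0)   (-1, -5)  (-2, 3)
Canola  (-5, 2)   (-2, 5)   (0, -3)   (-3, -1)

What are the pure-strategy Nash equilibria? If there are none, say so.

Mark each player's best response to every combination of opponents' strategies; a profile where every player is best-responding is a pure Nash equilibrium.
Farm 1 against Barley: payoffs 0, -4, 1, -3, -5 → best response Soy.
Farm 1 against Corn: payoffs 3, 1, 2, -4, -2 → best response Barley.
Farm 1 against Soy: payoffs 4, -2, 5, -1, 0 → best response Soy.
Farm 1 against Wheat: payoffs 4, 1, -1, -2, -3 → best response Barley.
Farm 2 against Barley: payoffs -4, 0, 2, 5 → best response Wheat.
Farm 2 against Corn: payoffs 2, -3, -1, 5 → best response Wheat.
Farm 2 against Soy: payoffs 1, -1, 5, 4 → best response Soy.
Farm 2 against Wheat: payoffs -1, 0, -5, 3 → best response Wheat.
Farm 2 against Canola: payoffs 2, 5, -3, -1 → best response Corn.
Mutual best responses: (Barley, Wheat); (Soy, Soy).

(Barley, Wheat); (Soy, Soy)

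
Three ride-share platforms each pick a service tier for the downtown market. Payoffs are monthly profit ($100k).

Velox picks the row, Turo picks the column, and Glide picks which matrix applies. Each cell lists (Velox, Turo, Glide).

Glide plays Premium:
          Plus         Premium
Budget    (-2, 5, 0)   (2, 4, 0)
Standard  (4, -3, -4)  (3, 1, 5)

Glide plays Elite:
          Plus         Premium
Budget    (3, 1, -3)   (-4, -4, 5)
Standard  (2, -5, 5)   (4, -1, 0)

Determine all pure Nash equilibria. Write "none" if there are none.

The unique pure-strategy Nash equilibrium is (Standard, Premium, Premium).

Velox against (Plus, Premium): payoffs -2, 4 → best response Standard.
Velox against (Plus, Elite): payoffs 3, 2 → best response Budget.
Velox against (Premium, Premium): payoffs 2, 3 → best response Standard.
Velox against (Premium, Elite): payoffs -4, 4 → best response Standard.
Turo against (Budget, Premium): payoffs 5, 4 → best response Plus.
Turo against (Budget, Elite): payoffs 1, -4 → best response Plus.
Turo against (Standard, Premium): payoffs -3, 1 → best response Premium.
Turo against (Standard, Elite): payoffs -5, -1 → best response Premium.
Glide against (Budget, Plus): payoffs 0, -3 → best response Premium.
Glide against (Budget, Premium): payoffs 0, 5 → best response Elite.
Glide against (Standard, Plus): payoffs -4, 5 → best response Elite.
Glide against (Standard, Premium): payoffs 5, 0 → best response Premium.
Mutual best responses: (Standard, Premium, Premium).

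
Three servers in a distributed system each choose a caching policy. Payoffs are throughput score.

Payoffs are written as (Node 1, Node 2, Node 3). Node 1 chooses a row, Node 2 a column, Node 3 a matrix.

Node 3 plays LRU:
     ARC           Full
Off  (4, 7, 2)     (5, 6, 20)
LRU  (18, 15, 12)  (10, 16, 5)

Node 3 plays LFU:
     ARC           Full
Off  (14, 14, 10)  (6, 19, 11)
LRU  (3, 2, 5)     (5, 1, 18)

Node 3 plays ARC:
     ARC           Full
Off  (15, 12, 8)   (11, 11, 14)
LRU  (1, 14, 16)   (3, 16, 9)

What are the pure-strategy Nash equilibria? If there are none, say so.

There is no pure-strategy Nash equilibrium.

(Off, ARC, LRU): Node 1 can switch to LRU (4 → 18). Not NE.
(Off, ARC, LFU): Node 2 can switch to Full (14 → 19). Not NE.
(Off, ARC, ARC): Node 3 can switch to LFU (8 → 10). Not NE.
(Off, Full, LRU): Node 1 can switch to LRU (5 → 10). Not NE.
(Off, Full, LFU): Node 3 can switch to LRU (11 → 20). Not NE.
(Off, Full, ARC): Node 2 can switch to ARC (11 → 12). Not NE.
(LRU, ARC, LRU): Node 2 can switch to Full (15 → 16). Not NE.
(LRU, ARC, LFU): Node 1 can switch to Off (3 → 14). Not NE.
(LRU, ARC, ARC): Node 1 can switch to Off (1 → 15). Not NE.
(LRU, Full, LRU): Node 3 can switch to LFU (5 → 18). Not NE.
(LRU, Full, LFU): Node 1 can switch to Off (5 → 6). Not NE.
(LRU, Full, ARC): Node 1 can switch to Off (3 → 11). Not NE.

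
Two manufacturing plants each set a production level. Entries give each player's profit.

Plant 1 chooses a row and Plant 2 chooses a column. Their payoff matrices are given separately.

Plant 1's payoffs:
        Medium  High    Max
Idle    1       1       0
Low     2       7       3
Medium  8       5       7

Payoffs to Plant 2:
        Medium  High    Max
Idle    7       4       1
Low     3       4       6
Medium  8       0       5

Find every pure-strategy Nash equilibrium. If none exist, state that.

The unique pure-strategy Nash equilibrium is (Medium, Medium).

Plant 1 against Medium: payoffs 1, 2, 8 → best response Medium.
Plant 1 against High: payoffs 1, 7, 5 → best response Low.
Plant 1 against Max: payoffs 0, 3, 7 → best response Medium.
Plant 2 against Idle: payoffs 7, 4, 1 → best response Medium.
Plant 2 against Low: payoffs 3, 4, 6 → best response Max.
Plant 2 against Medium: payoffs 8, 0, 5 → best response Medium.
Mutual best responses: (Medium, Medium).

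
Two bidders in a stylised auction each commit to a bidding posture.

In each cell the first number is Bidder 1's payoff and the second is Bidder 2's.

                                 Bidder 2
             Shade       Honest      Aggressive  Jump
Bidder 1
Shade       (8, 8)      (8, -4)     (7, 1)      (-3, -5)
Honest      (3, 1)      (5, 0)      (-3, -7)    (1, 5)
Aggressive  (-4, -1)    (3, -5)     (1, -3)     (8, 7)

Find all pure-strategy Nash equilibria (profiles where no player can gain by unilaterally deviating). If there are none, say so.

(Shade, Shade), (Aggressive, Jump)

For each player, find the best response to each opponent profile; mutual best responses are the pure NE.
Bidder 1 against Shade: payoffs 8, 3, -4 → best response Shade.
Bidder 1 against Honest: payoffs 8, 5, 3 → best response Shade.
Bidder 1 against Aggressive: payoffs 7, -3, 1 → best response Shade.
Bidder 1 against Jump: payoffs -3, 1, 8 → best response Aggressive.
Bidder 2 against Shade: payoffs 8, -4, 1, -5 → best response Shade.
Bidder 2 against Honest: payoffs 1, 0, -7, 5 → best response Jump.
Bidder 2 against Aggressive: payoffs -1, -5, -3, 7 → best response Jump.
Mutual best responses: (Shade, Shade); (Aggressive, Jump).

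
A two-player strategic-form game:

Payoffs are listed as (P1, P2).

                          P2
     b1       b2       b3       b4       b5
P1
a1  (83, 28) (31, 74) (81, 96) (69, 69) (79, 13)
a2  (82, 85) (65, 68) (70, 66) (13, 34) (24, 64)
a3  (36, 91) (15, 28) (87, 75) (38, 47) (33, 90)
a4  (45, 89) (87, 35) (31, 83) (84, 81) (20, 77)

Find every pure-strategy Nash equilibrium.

This game has no pure Nash equilibrium.

P1 against b1: payoffs 83, 82, 36, 45 → best response a1.
P1 against b2: payoffs 31, 65, 15, 87 → best response a4.
P1 against b3: payoffs 81, 70, 87, 31 → best response a3.
P1 against b4: payoffs 69, 13, 38, 84 → best response a4.
P1 against b5: payoffs 79, 24, 33, 20 → best response a1.
P2 against a1: payoffs 28, 74, 96, 69, 13 → best response b3.
P2 against a2: payoffs 85, 68, 66, 34, 64 → best response b1.
P2 against a3: payoffs 91, 28, 75, 47, 90 → best response b1.
P2 against a4: payoffs 89, 35, 83, 81, 77 → best response b1.
No profile is a mutual best response for all players.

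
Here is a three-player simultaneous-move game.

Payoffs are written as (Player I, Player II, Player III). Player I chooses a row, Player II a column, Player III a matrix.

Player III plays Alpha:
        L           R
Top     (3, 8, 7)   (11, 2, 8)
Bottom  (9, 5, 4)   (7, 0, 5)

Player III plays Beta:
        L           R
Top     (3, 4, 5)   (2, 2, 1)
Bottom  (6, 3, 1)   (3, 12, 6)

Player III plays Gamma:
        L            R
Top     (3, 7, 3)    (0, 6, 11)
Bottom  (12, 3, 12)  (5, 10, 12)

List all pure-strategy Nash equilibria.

Mark each player's best response to every combination of opponents' strategies; a profile where every player is best-responding is a pure Nash equilibrium.
Player I against (L, Alpha): payoffs 3, 9 → best response Bottom.
Player I against (L, Beta): payoffs 3, 6 → best response Bottom.
Player I against (L, Gamma): payoffs 3, 12 → best response Bottom.
Player I against (R, Alpha): payoffs 11, 7 → best response Top.
Player I against (R, Beta): payoffs 2, 3 → best response Bottom.
Player I against (R, Gamma): payoffs 0, 5 → best response Bottom.
Player II against (Top, Alpha): payoffs 8, 2 → best response L.
Player II against (Top, Beta): payoffs 4, 2 → best response L.
Player II against (Top, Gamma): payoffs 7, 6 → best response L.
Player II against (Bottom, Alpha): payoffs 5, 0 → best response L.
Player II against (Bottom, Beta): payoffs 3, 12 → best response R.
Player II against (Bottom, Gamma): payoffs 3, 10 → best response R.
Player III against (Top, L): payoffs 7, 5, 3 → best response Alpha.
Player III against (Top, R): payoffs 8, 1, 11 → best response Gamma.
Player III against (Bottom, L): payoffs 4, 1, 12 → best response Gamma.
Player III against (Bottom, R): payoffs 5, 6, 12 → best response Gamma.
Mutual best responses: (Bottom, R, Gamma).

The unique pure-strategy Nash equilibrium is (Bottom, R, Gamma).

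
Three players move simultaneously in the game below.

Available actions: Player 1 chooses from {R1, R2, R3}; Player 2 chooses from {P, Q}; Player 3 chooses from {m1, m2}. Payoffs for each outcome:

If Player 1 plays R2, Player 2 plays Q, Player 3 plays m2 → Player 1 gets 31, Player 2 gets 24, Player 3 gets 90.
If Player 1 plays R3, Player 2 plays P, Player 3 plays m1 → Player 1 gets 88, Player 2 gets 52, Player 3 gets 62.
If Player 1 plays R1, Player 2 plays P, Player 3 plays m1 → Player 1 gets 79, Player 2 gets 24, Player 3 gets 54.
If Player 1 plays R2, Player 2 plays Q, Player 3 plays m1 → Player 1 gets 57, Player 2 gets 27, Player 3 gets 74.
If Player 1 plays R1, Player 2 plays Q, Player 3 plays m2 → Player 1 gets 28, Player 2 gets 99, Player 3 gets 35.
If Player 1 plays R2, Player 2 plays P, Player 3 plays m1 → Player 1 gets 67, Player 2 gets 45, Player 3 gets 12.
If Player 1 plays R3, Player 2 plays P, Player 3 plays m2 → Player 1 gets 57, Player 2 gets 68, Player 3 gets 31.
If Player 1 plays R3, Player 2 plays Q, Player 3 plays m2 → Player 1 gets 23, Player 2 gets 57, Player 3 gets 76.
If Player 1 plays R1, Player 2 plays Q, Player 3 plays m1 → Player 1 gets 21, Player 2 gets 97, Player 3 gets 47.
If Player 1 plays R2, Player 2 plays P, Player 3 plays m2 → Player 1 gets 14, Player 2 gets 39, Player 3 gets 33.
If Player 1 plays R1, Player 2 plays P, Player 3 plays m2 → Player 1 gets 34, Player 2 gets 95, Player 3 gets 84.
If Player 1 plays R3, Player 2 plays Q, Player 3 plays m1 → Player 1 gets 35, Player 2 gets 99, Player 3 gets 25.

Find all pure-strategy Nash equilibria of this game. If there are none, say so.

(R1, P, m1): Player 1 can switch to R3 (79 → 88). Not NE.
(R1, P, m2): Player 1 can switch to R3 (34 → 57). Not NE.
(R1, Q, m1): Player 1 can switch to R2 (21 → 57). Not NE.
(R1, Q, m2): Player 1 can switch to R2 (28 → 31). Not NE.
(R2, P, m1): Player 1 can switch to R1 (67 → 79). Not NE.
(R2, P, m2): Player 1 can switch to R1 (14 → 34). Not NE.
(R2, Q, m1): Player 2 can switch to P (27 → 45). Not NE.
(R2, Q, m2): Player 2 can switch to P (24 → 39). Not NE.
(R3, P, m1): Player 2 can switch to Q (52 → 99). Not NE.
(R3, P, m2): Player 3 can switch to m1 (31 → 62). Not NE.
(R3, Q, m1): Player 1 can switch to R2 (35 → 57). Not NE.
(R3, Q, m2): Player 1 can switch to R1 (23 → 28). Not NE.

none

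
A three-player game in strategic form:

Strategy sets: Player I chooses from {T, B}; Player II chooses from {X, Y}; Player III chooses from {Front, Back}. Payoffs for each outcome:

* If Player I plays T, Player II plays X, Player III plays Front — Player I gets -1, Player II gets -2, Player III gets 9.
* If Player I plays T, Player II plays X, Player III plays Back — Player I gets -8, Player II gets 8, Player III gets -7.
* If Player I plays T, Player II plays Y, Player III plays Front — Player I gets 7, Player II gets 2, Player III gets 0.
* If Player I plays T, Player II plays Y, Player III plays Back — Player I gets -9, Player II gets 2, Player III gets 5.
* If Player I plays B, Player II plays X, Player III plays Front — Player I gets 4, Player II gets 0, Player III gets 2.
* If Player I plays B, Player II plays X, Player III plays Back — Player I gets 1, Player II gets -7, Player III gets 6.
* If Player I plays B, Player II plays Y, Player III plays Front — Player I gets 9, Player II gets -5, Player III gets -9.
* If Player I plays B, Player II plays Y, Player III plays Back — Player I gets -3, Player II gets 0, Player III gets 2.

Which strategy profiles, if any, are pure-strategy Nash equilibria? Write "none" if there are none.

Player I against (X, Front): payoffs -1, 4 → best response B.
Player I against (X, Back): payoffs -8, 1 → best response B.
Player I against (Y, Front): payoffs 7, 9 → best response B.
Player I against (Y, Back): payoffs -9, -3 → best response B.
Player II against (T, Front): payoffs -2, 2 → best response Y.
Player II against (T, Back): payoffs 8, 2 → best response X.
Player II against (B, Front): payoffs 0, -5 → best response X.
Player II against (B, Back): payoffs -7, 0 → best response Y.
Player III against (T, X): payoffs 9, -7 → best response Front.
Player III against (T, Y): payoffs 0, 5 → best response Back.
Player III against (B, X): payoffs 2, 6 → best response Back.
Player III against (B, Y): payoffs -9, 2 → best response Back.
Mutual best responses: (B, Y, Back).

(B, Y, Back)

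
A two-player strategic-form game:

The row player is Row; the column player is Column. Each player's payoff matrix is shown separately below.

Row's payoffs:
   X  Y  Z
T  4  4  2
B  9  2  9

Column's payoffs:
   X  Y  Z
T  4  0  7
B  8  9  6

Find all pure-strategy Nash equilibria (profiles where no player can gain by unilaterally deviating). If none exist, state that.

(T, X): Row can switch to B (4 → 9). Not NE.
(T, Y): Column can switch to X (0 → 4). Not NE.
(T, Z): Row can switch to B (2 → 9). Not NE.
(B, X): Column can switch to Y (8 → 9). Not NE.
(B, Y): Row can switch to T (2 → 4). Not NE.
(B, Z): Column can switch to X (6 → 8). Not NE.

This game has no pure Nash equilibrium.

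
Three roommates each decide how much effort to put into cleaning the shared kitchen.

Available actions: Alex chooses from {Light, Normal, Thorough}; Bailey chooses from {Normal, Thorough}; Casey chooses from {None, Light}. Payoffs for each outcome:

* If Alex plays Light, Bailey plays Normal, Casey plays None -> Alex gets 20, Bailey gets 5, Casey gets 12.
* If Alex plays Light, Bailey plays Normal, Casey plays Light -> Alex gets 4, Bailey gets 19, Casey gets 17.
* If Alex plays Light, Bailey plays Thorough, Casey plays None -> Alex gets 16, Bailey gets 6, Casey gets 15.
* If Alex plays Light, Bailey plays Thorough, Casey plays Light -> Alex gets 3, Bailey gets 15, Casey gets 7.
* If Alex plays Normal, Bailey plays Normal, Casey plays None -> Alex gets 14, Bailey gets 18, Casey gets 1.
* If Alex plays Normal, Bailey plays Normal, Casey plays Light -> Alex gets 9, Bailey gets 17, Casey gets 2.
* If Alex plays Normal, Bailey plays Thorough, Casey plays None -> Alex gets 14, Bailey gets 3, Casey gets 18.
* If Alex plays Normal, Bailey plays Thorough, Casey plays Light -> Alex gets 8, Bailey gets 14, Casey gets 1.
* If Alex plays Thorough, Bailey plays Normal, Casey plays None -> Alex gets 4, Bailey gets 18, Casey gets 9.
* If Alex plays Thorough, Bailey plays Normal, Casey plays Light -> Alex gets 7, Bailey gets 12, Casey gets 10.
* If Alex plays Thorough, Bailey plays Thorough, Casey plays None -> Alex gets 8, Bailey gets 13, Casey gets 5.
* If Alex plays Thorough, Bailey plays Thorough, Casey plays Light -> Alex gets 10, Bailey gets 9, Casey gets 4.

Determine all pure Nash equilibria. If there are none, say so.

Alex against (Normal, None): payoffs 20, 14, 4 → best response Light.
Alex against (Normal, Light): payoffs 4, 9, 7 → best response Normal.
Alex against (Thorough, None): payoffs 16, 14, 8 → best response Light.
Alex against (Thorough, Light): payoffs 3, 8, 10 → best response Thorough.
Bailey against (Light, None): payoffs 5, 6 → best response Thorough.
Bailey against (Light, Light): payoffs 19, 15 → best response Normal.
Bailey against (Normal, None): payoffs 18, 3 → best response Normal.
Bailey against (Normal, Light): payoffs 17, 14 → best response Normal.
Bailey against (Thorough, None): payoffs 18, 13 → best response Normal.
Bailey against (Thorough, Light): payoffs 12, 9 → best response Normal.
Casey against (Light, Normal): payoffs 12, 17 → best response Light.
Casey against (Light, Thorough): payoffs 15, 7 → best response None.
Casey against (Normal, Normal): payoffs 1, 2 → best response Light.
Casey against (Normal, Thorough): payoffs 18, 1 → best response None.
Casey against (Thorough, Normal): payoffs 9, 10 → best response Light.
Casey against (Thorough, Thorough): payoffs 5, 4 → best response None.
Mutual best responses: (Light, Thorough, None); (Normal, Normal, Light).

The pure Nash equilibria are (Light, Thorough, None); (Normal, Normal, Light).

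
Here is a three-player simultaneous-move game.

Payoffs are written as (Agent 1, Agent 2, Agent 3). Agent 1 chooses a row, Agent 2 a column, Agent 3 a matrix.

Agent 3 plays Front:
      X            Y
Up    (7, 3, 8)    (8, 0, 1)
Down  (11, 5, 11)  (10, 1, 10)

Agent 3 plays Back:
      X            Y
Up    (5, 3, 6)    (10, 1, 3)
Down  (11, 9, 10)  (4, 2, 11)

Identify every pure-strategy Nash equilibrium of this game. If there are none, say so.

(Down, X, Front)

(Up, X, Front): Agent 1 can switch to Down (7 → 11). Not NE.
(Up, X, Back): Agent 1 can switch to Down (5 → 11). Not NE.
(Up, Y, Front): Agent 1 can switch to Down (8 → 10). Not NE.
(Up, Y, Back): Agent 2 can switch to X (1 → 3). Not NE.
(Down, X, Front): Agent 1 gets 11, best alternative 7; Agent 2 gets 5, best alternative 1; Agent 3 gets 11, best alternative 10. No profitable deviation — NE.
(Down, X, Back): Agent 3 can switch to Front (10 → 11). Not NE.
(Down, Y, Front): Agent 2 can switch to X (1 → 5). Not NE.
(Down, Y, Back): Agent 1 can switch to Up (4 → 10). Not NE.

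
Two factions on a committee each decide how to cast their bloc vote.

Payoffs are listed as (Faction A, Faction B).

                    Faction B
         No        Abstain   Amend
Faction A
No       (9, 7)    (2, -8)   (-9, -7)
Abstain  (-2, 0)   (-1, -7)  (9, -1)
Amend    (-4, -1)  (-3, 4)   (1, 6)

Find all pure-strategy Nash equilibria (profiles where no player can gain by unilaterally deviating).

Check each profile: it is a Nash equilibrium iff no player can strictly gain by switching unilaterally.
(No, No): Faction A gets 9, best alternative -2; Faction B gets 7, best alternative -7. No profitable deviation — NE.
(No, Abstain): Faction B can switch to No (-8 → 7). Not NE.
(No, Amend): Faction A can switch to Abstain (-9 → 9). Not NE.
(Abstain, No): Faction A can switch to No (-2 → 9). Not NE.
(Abstain, Abstain): Faction A can switch to No (-1 → 2). Not NE.
(Abstain, Amend): Faction B can switch to No (-1 → 0). Not NE.
(Amend, No): Faction A can switch to No (-4 → 9). Not NE.
(Amend, Abstain): Faction A can switch to No (-3 → 2). Not NE.
(Amend, Amend): Faction A can switch to Abstain (1 → 9). Not NE.

The unique pure-strategy Nash equilibrium is (No, No).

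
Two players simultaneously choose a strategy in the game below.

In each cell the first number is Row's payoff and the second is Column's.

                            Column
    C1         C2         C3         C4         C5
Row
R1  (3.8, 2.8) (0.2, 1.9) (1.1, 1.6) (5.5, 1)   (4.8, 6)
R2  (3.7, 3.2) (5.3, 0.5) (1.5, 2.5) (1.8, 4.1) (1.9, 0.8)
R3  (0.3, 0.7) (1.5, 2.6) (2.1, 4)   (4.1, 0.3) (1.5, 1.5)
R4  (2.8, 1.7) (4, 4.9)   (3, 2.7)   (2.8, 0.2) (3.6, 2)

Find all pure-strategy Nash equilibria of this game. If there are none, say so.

(R1, C5)

Mark each player's best response to every combination of opponents' strategies; a profile where every player is best-responding is a pure Nash equilibrium.
Row against C1: payoffs 3.8, 3.7, 0.3, 2.8 → best response R1.
Row against C2: payoffs 0.2, 5.3, 1.5, 4 → best response R2.
Row against C3: payoffs 1.1, 1.5, 2.1, 3 → best response R4.
Row against C4: payoffs 5.5, 1.8, 4.1, 2.8 → best response R1.
Row against C5: payoffs 4.8, 1.9, 1.5, 3.6 → best response R1.
Column against R1: payoffs 2.8, 1.9, 1.6, 1, 6 → best response C5.
Column against R2: payoffs 3.2, 0.5, 2.5, 4.1, 0.8 → best response C4.
Column against R3: payoffs 0.7, 2.6, 4, 0.3, 1.5 → best response C3.
Column against R4: payoffs 1.7, 4.9, 2.7, 0.2, 2 → best response C2.
Mutual best responses: (R1, C5).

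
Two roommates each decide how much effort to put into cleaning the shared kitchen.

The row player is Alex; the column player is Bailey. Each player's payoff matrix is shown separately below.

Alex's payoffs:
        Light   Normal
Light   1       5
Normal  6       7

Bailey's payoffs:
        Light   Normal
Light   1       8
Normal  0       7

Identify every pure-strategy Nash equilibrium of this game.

Pure NE: (Normal, Normal)

(Light, Light): Alex can switch to Normal (1 → 6). Not NE.
(Light, Normal): Alex can switch to Normal (5 → 7). Not NE.
(Normal, Light): Bailey can switch to Normal (0 → 7). Not NE.
(Normal, Normal): Alex gets 7, best alternative 5; Bailey gets 7, best alternative 0. No profitable deviation — NE.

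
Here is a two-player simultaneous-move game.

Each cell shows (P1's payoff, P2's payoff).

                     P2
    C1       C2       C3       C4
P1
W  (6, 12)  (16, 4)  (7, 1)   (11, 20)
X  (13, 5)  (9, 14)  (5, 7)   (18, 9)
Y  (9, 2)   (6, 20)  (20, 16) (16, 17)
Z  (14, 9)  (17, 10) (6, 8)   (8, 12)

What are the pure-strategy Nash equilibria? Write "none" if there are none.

There is no pure-strategy Nash equilibrium.

P1 against C1: payoffs 6, 13, 9, 14 → best response Z.
P1 against C2: payoffs 16, 9, 6, 17 → best response Z.
P1 against C3: payoffs 7, 5, 20, 6 → best response Y.
P1 against C4: payoffs 11, 18, 16, 8 → best response X.
P2 against W: payoffs 12, 4, 1, 20 → best response C4.
P2 against X: payoffs 5, 14, 7, 9 → best response C2.
P2 against Y: payoffs 2, 20, 16, 17 → best response C2.
P2 against Z: payoffs 9, 10, 8, 12 → best response C4.
No profile is a mutual best response for all players.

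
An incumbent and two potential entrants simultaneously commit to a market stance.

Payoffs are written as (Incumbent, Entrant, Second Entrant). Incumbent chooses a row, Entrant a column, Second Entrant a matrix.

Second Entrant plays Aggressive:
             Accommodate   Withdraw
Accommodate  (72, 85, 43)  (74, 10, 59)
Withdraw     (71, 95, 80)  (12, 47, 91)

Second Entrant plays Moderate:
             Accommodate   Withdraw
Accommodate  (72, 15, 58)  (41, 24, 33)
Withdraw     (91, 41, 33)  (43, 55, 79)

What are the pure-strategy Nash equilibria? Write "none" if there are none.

No pure-strategy Nash equilibrium.

For each strategy profile, look for a profitable unilateral deviation.
(Accommodate, Accommodate, Aggressive): Second Entrant can switch to Moderate (43 → 58). Not NE.
(Accommodate, Accommodate, Moderate): Incumbent can switch to Withdraw (72 → 91). Not NE.
(Accommodate, Withdraw, Aggressive): Entrant can switch to Accommodate (10 → 85). Not NE.
(Accommodate, Withdraw, Moderate): Incumbent can switch to Withdraw (41 → 43). Not NE.
(Withdraw, Accommodate, Aggressive): Incumbent can switch to Accommodate (71 → 72). Not NE.
(Withdraw, Accommodate, Moderate): Entrant can switch to Withdraw (41 → 55). Not NE.
(Withdraw, Withdraw, Aggressive): Incumbent can switch to Accommodate (12 → 74). Not NE.
(Withdraw, Withdraw, Moderate): Second Entrant can switch to Aggressive (79 → 91). Not NE.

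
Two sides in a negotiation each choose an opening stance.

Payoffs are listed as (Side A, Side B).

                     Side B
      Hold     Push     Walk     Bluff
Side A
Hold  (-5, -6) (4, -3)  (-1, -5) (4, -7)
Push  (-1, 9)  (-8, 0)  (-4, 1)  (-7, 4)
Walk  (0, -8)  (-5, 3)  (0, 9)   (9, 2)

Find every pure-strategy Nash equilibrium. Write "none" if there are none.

(Hold, Push); (Walk, Walk)

For each player, find the best response to each opponent profile; mutual best responses are the pure NE.
Side A against Hold: payoffs -5, -1, 0 → best response Walk.
Side A against Push: payoffs 4, -8, -5 → best response Hold.
Side A against Walk: payoffs -1, -4, 0 → best response Walk.
Side A against Bluff: payoffs 4, -7, 9 → best response Walk.
Side B against Hold: payoffs -6, -3, -5, -7 → best response Push.
Side B against Push: payoffs 9, 0, 1, 4 → best response Hold.
Side B against Walk: payoffs -8, 3, 9, 2 → best response Walk.
Mutual best responses: (Hold, Push); (Walk, Walk).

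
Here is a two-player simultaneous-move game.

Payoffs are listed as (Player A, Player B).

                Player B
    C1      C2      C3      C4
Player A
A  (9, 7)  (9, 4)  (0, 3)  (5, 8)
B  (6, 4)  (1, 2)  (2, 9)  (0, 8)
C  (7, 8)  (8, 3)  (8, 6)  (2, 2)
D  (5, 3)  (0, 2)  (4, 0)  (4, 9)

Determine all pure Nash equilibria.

The unique pure-strategy Nash equilibrium is (A, C4).

Player A against C1: payoffs 9, 6, 7, 5 → best response A.
Player A against C2: payoffs 9, 1, 8, 0 → best response A.
Player A against C3: payoffs 0, 2, 8, 4 → best response C.
Player A against C4: payoffs 5, 0, 2, 4 → best response A.
Player B against A: payoffs 7, 4, 3, 8 → best response C4.
Player B against B: payoffs 4, 2, 9, 8 → best response C3.
Player B against C: payoffs 8, 3, 6, 2 → best response C1.
Player B against D: payoffs 3, 2, 0, 9 → best response C4.
Mutual best responses: (A, C4).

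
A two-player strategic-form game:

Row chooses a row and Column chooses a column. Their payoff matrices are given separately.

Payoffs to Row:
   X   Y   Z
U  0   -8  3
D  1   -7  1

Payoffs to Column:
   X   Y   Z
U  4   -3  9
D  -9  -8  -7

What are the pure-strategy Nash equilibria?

For each strategy profile, look for a profitable unilateral deviation.
(U, X): Row can switch to D (0 → 1). Not NE.
(U, Y): Row can switch to D (-8 → -7). Not NE.
(U, Z): Row gets 3, best alternative 1; Column gets 9, best alternative 4. No profitable deviation — NE.
(D, X): Column can switch to Y (-9 → -8). Not NE.
(D, Y): Column can switch to Z (-8 → -7). Not NE.
(D, Z): Row can switch to U (1 → 3). Not NE.

Pure NE: (U, Z)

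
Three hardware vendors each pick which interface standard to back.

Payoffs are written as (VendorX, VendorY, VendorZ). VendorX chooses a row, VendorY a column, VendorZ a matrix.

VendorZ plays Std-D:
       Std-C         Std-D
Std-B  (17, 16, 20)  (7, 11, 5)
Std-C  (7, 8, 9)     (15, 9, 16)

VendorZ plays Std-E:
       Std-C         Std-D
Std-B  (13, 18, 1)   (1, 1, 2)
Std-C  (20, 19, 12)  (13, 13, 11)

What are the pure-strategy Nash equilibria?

(Std-B, Std-C, Std-D): VendorX gets 17, best alternative 7; VendorY gets 16, best alternative 11; VendorZ gets 20, best alternative 1. No profitable deviation — NE.
(Std-B, Std-C, Std-E): VendorX can switch to Std-C (13 → 20). Not NE.
(Std-B, Std-D, Std-D): VendorX can switch to Std-C (7 → 15). Not NE.
(Std-B, Std-D, Std-E): VendorX can switch to Std-C (1 → 13). Not NE.
(Std-C, Std-C, Std-D): VendorX can switch to Std-B (7 → 17). Not NE.
(Std-C, Std-C, Std-E): VendorX gets 20, best alternative 13; VendorY gets 19, best alternative 13; VendorZ gets 12, best alternative 9. No profitable deviation — NE.
(Std-C, Std-D, Std-D): VendorX gets 15, best alternative 7; VendorY gets 9, best alternative 8; VendorZ gets 16, best alternative 11. No profitable deviation — NE.
(Std-C, Std-D, Std-E): VendorY can switch to Std-C (13 → 19). Not NE.

The pure Nash equilibria are (Std-B, Std-C, Std-D), (Std-C, Std-C, Std-E), (Std-C, Std-D, Std-D).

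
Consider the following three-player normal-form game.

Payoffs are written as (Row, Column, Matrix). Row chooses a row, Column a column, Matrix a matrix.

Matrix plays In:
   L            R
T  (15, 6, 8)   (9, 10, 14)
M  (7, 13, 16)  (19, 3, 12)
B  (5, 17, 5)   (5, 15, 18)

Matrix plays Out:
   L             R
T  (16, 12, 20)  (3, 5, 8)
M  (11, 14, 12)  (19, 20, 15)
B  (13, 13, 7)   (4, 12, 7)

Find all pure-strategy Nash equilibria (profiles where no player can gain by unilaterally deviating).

(T, L, Out); (M, R, Out)

(T, L, In): Column can switch to R (6 → 10). Not NE.
(T, L, Out): Row gets 16, best alternative 13; Column gets 12, best alternative 5; Matrix gets 20, best alternative 8. No profitable deviation — NE.
(T, R, In): Row can switch to M (9 → 19). Not NE.
(T, R, Out): Row can switch to M (3 → 19). Not NE.
(M, L, In): Row can switch to T (7 → 15). Not NE.
(M, L, Out): Row can switch to T (11 → 16). Not NE.
(M, R, In): Column can switch to L (3 → 13). Not NE.
(M, R, Out): Row gets 19, best alternative 4; Column gets 20, best alternative 14; Matrix gets 15, best alternative 12. No profitable deviation — NE.
(B, L, In): Row can switch to T (5 → 15). Not NE.
(B, L, Out): Row can switch to T (13 → 16). Not NE.
(B, R, In): Row can switch to T (5 → 9). Not NE.
(B, R, Out): Row can switch to M (4 → 19). Not NE.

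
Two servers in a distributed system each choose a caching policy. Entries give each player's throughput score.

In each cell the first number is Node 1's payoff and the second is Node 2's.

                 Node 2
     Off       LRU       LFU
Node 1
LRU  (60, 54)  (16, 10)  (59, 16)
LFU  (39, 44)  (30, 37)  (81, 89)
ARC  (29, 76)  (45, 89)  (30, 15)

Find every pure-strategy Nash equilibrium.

(LRU, Off): Node 1 gets 60, best alternative 39; Node 2 gets 54, best alternative 16. No profitable deviation — NE.
(LRU, LRU): Node 1 can switch to LFU (16 → 30). Not NE.
(LRU, LFU): Node 1 can switch to LFU (59 → 81). Not NE.
(LFU, Off): Node 1 can switch to LRU (39 → 60). Not NE.
(LFU, LRU): Node 1 can switch to ARC (30 → 45). Not NE.
(LFU, LFU): Node 1 gets 81, best alternative 59; Node 2 gets 89, best alternative 44. No profitable deviation — NE.
(ARC, Off): Node 1 can switch to LRU (29 → 60). Not NE.
(ARC, LRU): Node 1 gets 45, best alternative 30; Node 2 gets 89, best alternative 76. No profitable deviation — NE.
(ARC, LFU): Node 1 can switch to LRU (30 → 59). Not NE.

Pure-strategy Nash equilibria: (LRU, Off); (LFU, LFU); (ARC, LRU)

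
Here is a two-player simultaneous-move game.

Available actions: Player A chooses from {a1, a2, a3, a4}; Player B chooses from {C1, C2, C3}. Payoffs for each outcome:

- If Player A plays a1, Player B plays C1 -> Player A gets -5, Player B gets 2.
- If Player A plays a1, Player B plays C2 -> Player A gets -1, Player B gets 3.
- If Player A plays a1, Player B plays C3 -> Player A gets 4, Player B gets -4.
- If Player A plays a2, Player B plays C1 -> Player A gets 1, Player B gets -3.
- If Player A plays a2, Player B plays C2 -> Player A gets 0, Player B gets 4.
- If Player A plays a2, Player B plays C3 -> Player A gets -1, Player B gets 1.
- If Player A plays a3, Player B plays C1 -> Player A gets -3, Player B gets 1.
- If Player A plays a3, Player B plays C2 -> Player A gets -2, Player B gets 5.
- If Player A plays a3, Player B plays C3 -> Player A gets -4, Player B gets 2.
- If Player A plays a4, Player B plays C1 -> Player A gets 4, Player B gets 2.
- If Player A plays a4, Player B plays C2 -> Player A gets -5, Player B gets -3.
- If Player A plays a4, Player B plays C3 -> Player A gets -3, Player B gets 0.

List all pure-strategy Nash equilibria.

Pure-strategy Nash equilibria: (a2, C2), (a4, C1)

Mark each player's best response to every combination of opponents' strategies; a profile where every player is best-responding is a pure Nash equilibrium.
Player A against C1: payoffs -5, 1, -3, 4 → best response a4.
Player A against C2: payoffs -1, 0, -2, -5 → best response a2.
Player A against C3: payoffs 4, -1, -4, -3 → best response a1.
Player B against a1: payoffs 2, 3, -4 → best response C2.
Player B against a2: payoffs -3, 4, 1 → best response C2.
Player B against a3: payoffs 1, 5, 2 → best response C2.
Player B against a4: payoffs 2, -3, 0 → best response C1.
Mutual best responses: (a2, C2); (a4, C1).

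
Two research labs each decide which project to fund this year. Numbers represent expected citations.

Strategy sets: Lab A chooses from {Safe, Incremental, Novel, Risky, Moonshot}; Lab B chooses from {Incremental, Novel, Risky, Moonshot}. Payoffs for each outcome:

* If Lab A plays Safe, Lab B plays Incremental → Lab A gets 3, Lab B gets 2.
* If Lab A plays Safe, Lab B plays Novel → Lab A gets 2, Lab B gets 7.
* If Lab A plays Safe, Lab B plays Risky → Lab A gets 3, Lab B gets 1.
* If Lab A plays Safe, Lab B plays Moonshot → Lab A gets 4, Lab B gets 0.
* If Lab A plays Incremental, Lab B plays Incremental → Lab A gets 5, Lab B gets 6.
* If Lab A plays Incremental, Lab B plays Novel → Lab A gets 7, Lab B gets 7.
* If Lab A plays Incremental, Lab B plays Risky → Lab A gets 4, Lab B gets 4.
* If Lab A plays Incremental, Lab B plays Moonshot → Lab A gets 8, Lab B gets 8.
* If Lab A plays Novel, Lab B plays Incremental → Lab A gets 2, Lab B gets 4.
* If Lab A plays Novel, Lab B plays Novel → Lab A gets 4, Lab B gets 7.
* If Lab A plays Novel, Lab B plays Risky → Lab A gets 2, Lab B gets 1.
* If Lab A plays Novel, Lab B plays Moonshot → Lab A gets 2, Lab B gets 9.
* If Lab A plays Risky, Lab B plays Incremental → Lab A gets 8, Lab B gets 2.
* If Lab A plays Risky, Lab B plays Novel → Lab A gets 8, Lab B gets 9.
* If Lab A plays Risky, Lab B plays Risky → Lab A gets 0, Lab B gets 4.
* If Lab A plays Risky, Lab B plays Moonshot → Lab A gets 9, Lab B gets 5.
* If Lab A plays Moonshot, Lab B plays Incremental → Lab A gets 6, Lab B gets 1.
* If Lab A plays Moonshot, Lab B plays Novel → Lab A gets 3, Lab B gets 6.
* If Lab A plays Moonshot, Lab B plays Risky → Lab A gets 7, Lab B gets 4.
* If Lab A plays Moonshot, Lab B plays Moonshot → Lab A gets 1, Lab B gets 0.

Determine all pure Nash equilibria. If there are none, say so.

Mark each player's best response to every combination of opponents' strategies; a profile where every player is best-responding is a pure Nash equilibrium.
Lab A against Incremental: payoffs 3, 5, 2, 8, 6 → best response Risky.
Lab A against Novel: payoffs 2, 7, 4, 8, 3 → best response Risky.
Lab A against Risky: payoffs 3, 4, 2, 0, 7 → best response Moonshot.
Lab A against Moonshot: payoffs 4, 8, 2, 9, 1 → best response Risky.
Lab B against Safe: payoffs 2, 7, 1, 0 → best response Novel.
Lab B against Incremental: payoffs 6, 7, 4, 8 → best response Moonshot.
Lab B against Novel: payoffs 4, 7, 1, 9 → best response Moonshot.
Lab B against Risky: payoffs 2, 9, 4, 5 → best response Novel.
Lab B against Moonshot: payoffs 1, 6, 4, 0 → best response Novel.
Mutual best responses: (Risky, Novel).

Pure NE: (Risky, Novel)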